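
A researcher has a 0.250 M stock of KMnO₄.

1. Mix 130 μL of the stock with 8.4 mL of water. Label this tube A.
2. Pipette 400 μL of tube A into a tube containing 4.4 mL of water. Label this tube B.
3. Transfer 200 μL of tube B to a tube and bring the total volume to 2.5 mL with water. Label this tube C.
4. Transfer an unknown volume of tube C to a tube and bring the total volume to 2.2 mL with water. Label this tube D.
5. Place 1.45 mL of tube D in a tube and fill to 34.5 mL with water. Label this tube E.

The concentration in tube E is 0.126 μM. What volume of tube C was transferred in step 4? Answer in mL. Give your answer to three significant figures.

Step 1: 130 μL + 8.4 mL = 8530 μL total → factor 8530/130 = 65.615
Step 2: 400 μL + 4.4 mL = 4800 μL total → factor 4800/400 = 12
Step 3: 200 μL brought to 2.5 mL → factor 2500/200 = 12.5
Step 4: v brought to 2.2 mL → factor = 2.2 mL/v
Step 5: 1.45 mL brought to 34.5 mL → factor 34.5/1.45 = 23.793
Product of known-step factors = 2.3418 × 10^5
Overall factor = 0.250 M / (0.126 μM) = 1.9841 × 10^6
Step-4 factor = 1.9841 × 10^6 / 2.3418 × 10^5 = 8.4727
v = 2.2 mL / 8.4727 = 0.260 mL

0.260 mL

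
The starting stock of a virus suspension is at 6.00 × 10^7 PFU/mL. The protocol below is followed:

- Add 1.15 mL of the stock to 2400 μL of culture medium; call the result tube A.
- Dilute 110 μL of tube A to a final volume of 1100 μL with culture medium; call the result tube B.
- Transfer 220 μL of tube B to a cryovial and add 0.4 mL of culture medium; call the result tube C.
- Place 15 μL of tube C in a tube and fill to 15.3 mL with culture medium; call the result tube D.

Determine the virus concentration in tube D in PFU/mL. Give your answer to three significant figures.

Step 1: 1.15 mL + 2400 μL = 3.55 mL total → factor 3.55/1.15 = 3.087
Step 2: 110 μL brought to 1100 μL → factor 1100/110 = 10
Step 3: 220 μL + 0.4 mL = 620 μL total → factor 620/220 = 2.8182
Step 4: 15 μL brought to 15.3 mL → factor 15300/15 = 1020
Overall dilution factor = 3.087 × 10 × 2.8182 × 1020 = 88736
Final = 6.00 × 10^7 PFU/mL / 88736 = 676 PFU/mL

676 PFU/mL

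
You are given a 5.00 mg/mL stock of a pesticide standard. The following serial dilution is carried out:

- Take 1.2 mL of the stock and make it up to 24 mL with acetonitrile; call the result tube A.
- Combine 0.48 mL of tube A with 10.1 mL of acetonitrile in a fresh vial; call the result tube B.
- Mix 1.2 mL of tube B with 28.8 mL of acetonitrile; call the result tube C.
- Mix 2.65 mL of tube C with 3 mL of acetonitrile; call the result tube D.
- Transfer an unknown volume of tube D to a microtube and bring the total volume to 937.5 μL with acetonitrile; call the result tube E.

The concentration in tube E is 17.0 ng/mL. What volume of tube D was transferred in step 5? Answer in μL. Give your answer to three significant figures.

Step 1: 1.2 mL brought to 24 mL → factor 24/1.2 = 20
Step 2: 0.48 mL + 10.1 mL = 10.58 mL total → factor 10.58/0.48 = 22.042
Step 3: 1.2 mL + 28.8 mL = 30 mL total → factor 30/1.2 = 25
Step 4: 2.65 mL + 3 mL = 5.65 mL total → factor 5.65/2.65 = 2.1321
Step 5: v brought to 937.5 μL → factor = 937.5 μL/v
Product of known-step factors = 23497
Overall factor = 5.00 mg/mL / (17.0 ng/mL) = 2.9412 × 10^5
Step-5 factor = 2.9412 × 10^5 / 23497 = 12.517
v = 937.5 μL / 12.517 = 74.9 μL

74.9 μL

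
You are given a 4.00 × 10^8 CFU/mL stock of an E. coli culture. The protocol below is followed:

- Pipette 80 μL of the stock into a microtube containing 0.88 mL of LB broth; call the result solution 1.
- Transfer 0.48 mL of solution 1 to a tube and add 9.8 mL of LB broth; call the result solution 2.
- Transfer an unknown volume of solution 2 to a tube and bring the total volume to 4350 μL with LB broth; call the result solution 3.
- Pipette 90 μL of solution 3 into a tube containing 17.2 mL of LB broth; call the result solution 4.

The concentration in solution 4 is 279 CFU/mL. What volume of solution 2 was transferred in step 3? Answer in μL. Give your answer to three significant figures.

150 μL

Step 1: 80 μL + 0.88 mL = 960 μL total → factor 960/80 = 12
Step 2: 0.48 mL + 9.8 mL = 10.28 mL total → factor 10.28/0.48 = 21.417
Step 3: v brought to 4350 μL → factor = 4350 μL/v
Step 4: 90 μL + 17.2 mL = 17290 μL total → factor 17290/90 = 192.11
Product of known-step factors = 49373
Overall factor = 4.00 × 10^8 CFU/mL / (279 CFU/mL) = 1.4337 × 10^6
Step-3 factor = 1.4337 × 10^6 / 49373 = 29.038
v = 4350 μL / 29.038 = 150 μL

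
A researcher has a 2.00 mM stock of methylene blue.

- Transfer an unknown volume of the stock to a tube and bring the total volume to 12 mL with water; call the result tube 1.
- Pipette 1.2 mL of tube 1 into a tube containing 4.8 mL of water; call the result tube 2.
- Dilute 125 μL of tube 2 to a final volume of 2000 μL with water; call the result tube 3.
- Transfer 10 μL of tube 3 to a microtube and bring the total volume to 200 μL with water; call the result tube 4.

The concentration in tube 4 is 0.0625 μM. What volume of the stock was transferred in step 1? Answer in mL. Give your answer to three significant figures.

Step 1: v brought to 12 mL → factor = 12 mL/v
Step 2: 1.2 mL + 4.8 mL = 6 mL total → factor 6/1.2 = 5
Step 3: 125 μL brought to 2000 μL → factor 2000/125 = 16
Step 4: 10 μL brought to 200 μL → factor 200/10 = 20
Product of known-step factors = 1600
Overall factor = 2.00 mM / (0.0625 μM) = 32000
Step-1 factor = 32000 / 1600 = 20
v = 12 mL / 20 = 0.600 mL

0.600 mL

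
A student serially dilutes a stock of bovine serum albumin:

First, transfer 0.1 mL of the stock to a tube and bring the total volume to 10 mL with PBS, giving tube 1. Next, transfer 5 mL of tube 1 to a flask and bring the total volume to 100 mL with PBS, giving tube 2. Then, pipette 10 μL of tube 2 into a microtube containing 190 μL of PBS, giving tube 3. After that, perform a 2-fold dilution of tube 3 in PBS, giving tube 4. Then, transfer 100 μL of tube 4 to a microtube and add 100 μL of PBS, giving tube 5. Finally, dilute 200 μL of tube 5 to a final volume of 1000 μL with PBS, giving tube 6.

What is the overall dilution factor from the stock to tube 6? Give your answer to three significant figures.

Step 1: 0.1 mL brought to 10 mL → factor 10/0.1 = 100
Step 2: 5 mL brought to 100 mL → factor 100/5 = 20
Step 3: 10 μL + 190 μL = 200 μL total → factor 200/10 = 20
Step 4: 2-fold → factor 2
Step 5: 100 μL + 100 μL = 200 μL total → factor 200/100 = 2
Step 6: 200 μL brought to 1000 μL → factor 1000/200 = 5
Overall dilution factor = 100 × 20 × 20 × 2 × 2 × 5 = 8 × 10^5

8.00 × 10^5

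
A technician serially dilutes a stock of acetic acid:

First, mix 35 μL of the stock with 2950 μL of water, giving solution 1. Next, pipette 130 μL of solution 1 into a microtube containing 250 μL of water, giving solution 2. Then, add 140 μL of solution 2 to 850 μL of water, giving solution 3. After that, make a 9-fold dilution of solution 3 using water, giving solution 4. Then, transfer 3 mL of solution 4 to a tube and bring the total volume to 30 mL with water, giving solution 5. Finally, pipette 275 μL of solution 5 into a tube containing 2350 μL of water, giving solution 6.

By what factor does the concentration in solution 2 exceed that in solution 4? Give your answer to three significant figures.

63.6

Step 1: 35 μL + 2950 μL = 2985 μL total → factor 2985/35 = 85.286
Step 2: 130 μL + 250 μL = 380 μL total → factor 380/130 = 2.9231
Step 3: 140 μL + 850 μL = 990 μL total → factor 990/140 = 7.0714
Step 4: 9-fold → factor 9
Dilution factor to solution 2 = 249.3; to solution 4 = 15866
[solution 2]/[solution 4] = (factor to solution 4)/(factor to solution 2) = 15866/249.3 = 63.6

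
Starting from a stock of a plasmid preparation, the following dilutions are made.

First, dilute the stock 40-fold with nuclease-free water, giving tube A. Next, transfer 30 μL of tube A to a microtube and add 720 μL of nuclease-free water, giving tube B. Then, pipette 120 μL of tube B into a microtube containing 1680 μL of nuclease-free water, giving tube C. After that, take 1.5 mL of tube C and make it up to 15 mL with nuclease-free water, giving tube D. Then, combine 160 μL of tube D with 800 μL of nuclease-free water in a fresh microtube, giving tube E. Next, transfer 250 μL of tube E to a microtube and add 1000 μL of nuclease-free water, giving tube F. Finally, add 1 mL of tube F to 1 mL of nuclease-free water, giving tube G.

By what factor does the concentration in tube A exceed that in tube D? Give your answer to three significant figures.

Step 1: 40-fold → factor 40
Step 2: 30 μL + 720 μL = 750 μL total → factor 750/30 = 25
Step 3: 120 μL + 1680 μL = 1800 μL total → factor 1800/120 = 15
Step 4: 1.5 mL brought to 15 mL → factor 15/1.5 = 10
Dilution factor to tube A = 40; to tube D = 1.5 × 10^5
[tube A]/[tube D] = (factor to tube D)/(factor to tube A) = 1.5 × 10^5/40 = 3.75 × 10^3

3.75 × 10^3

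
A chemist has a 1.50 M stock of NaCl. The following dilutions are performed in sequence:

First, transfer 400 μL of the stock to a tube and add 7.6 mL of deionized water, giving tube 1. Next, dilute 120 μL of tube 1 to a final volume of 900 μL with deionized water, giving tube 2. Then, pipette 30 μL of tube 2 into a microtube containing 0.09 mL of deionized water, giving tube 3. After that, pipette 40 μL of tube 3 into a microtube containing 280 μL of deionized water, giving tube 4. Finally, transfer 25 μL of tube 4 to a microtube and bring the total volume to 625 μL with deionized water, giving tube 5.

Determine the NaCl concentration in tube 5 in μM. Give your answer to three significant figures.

12.5 μM

Step 1: 400 μL + 7.6 mL = 8000 μL total → factor 8000/400 = 20
Step 2: 120 μL brought to 900 μL → factor 900/120 = 7.5
Step 3: 30 μL + 0.09 mL = 120 μL total → factor 120/30 = 4
Step 4: 40 μL + 280 μL = 320 μL total → factor 320/40 = 8
Step 5: 25 μL brought to 625 μL → factor 625/25 = 25
Overall dilution factor = 20 × 7.5 × 4 × 8 × 25 = 1.2 × 10^5
Final = 1.50 M / 1.2 × 10^5 = 1.250 × 10^-5 M = 12.5 μM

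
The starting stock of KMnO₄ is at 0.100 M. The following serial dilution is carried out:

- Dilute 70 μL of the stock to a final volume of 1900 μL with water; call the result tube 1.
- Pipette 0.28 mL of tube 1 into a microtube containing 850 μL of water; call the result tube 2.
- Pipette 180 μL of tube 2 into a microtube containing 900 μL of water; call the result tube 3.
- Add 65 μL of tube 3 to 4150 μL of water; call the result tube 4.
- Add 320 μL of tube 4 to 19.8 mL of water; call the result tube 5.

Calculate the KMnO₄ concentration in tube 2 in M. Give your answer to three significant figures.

Step 1: 70 μL brought to 1900 μL → factor 1900/70 = 27.143
Step 2: 0.28 mL + 850 μL = 1.13 mL total → factor 1.13/0.28 = 4.0357
Dilution factor through tube 2 = 27.143 × 4.0357 = 109.54
[tube 2] = 0.100 M / 109.54 = 0.000913 M

0.000913 M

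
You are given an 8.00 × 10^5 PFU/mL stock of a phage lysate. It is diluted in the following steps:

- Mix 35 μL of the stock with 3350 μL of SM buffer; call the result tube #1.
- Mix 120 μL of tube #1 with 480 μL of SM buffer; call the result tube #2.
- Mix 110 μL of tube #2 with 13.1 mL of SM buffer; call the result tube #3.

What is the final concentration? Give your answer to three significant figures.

13.8 PFU/mL

Step 1: 35 μL + 3350 μL = 3385 μL total → factor 3385/35 = 96.714
Step 2: 120 μL + 480 μL = 600 μL total → factor 600/120 = 5
Step 3: 110 μL + 13.1 mL = 13210 μL total → factor 13210/110 = 120.09
Overall dilution factor = 96.714 × 5 × 120.09 = 58073
Final = 8.00 × 10^5 PFU/mL / 58073 = 13.8 PFU/mL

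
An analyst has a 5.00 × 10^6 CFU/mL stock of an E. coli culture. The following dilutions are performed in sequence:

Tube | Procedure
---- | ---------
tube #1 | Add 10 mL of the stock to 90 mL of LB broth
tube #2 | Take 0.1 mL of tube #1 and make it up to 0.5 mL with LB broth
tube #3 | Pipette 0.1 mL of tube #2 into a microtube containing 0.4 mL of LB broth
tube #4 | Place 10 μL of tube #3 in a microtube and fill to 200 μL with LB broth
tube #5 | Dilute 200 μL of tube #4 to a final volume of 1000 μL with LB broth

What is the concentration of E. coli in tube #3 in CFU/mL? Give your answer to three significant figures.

Step 1: 10 mL + 90 mL = 100 mL total → factor 100/10 = 10
Step 2: 0.1 mL brought to 0.5 mL → factor 0.5/0.1 = 5
Step 3: 0.1 mL + 0.4 mL = 0.5 mL total → factor 0.5/0.1 = 5
Dilution factor through tube #3 = 10 × 5 × 5 = 250
[tube #3] = 5.00 × 10^6 CFU/mL / 250 = 2.00 × 10^4 CFU/mL

2.00 × 10^4 CFU/mL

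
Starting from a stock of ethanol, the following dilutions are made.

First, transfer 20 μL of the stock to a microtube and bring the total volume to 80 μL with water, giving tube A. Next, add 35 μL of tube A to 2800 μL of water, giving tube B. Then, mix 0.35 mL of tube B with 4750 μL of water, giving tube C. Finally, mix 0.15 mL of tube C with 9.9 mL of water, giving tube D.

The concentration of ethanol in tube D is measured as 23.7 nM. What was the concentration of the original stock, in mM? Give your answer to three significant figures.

Step 1: 20 μL brought to 80 μL → factor 80/20 = 4
Step 2: 35 μL + 2800 μL = 2835 μL total → factor 2835/35 = 81
Step 3: 0.35 mL + 4750 μL = 5.1 mL total → factor 5.1/0.35 = 14.571
Step 4: 0.15 mL + 9.9 mL = 10.05 mL total → factor 10.05/0.15 = 67
Overall dilution factor = 4 × 81 × 14.571 × 67 = 3.1632 × 10^5
Stock = 23.7 nM × 3.1632 × 10^5 = 7.497 × 10^6 nM = 7.50 mM

7.50 mM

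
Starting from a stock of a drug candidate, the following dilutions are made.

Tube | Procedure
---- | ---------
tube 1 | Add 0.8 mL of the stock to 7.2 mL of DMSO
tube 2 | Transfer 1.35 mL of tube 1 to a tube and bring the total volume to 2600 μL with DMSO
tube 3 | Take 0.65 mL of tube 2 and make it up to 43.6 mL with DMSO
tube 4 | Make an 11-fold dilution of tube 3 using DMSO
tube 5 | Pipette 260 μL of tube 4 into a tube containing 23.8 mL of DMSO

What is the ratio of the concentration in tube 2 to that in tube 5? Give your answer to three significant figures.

6.83 × 10^4

Step 1: 0.8 mL + 7.2 mL = 8 mL total → factor 8/0.8 = 10
Step 2: 1.35 mL brought to 2600 μL → factor 2.6/1.35 = 1.9259
Step 3: 0.65 mL brought to 43.6 mL → factor 43.6/0.65 = 67.077
Step 4: 11-fold → factor 11
Step 5: 260 μL + 23.8 mL = 24060 μL total → factor 24060/260 = 92.538
Dilution factor to tube 2 = 19.259; to tube 5 = 1.315 × 10^6
[tube 2]/[tube 5] = (factor to tube 5)/(factor to tube 2) = 1.315 × 10^6/19.259 = 6.83 × 10^4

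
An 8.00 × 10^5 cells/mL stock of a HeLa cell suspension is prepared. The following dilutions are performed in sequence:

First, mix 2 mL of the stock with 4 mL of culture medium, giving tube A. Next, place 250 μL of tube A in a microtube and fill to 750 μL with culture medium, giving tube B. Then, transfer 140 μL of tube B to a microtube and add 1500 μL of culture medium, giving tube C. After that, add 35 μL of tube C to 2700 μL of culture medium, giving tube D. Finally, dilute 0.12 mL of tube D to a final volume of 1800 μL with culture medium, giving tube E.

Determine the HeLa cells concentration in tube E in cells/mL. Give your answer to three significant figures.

Step 1: 2 mL + 4 mL = 6 mL total → factor 6/2 = 3
Step 2: 250 μL brought to 750 μL → factor 750/250 = 3
Step 3: 140 μL + 1500 μL = 1640 μL total → factor 1640/140 = 11.714
Step 4: 35 μL + 2700 μL = 2735 μL total → factor 2735/35 = 78.143
Step 5: 0.12 mL brought to 1800 μL → factor 1.8/0.12 = 15
Overall dilution factor = 3 × 3 × 11.714 × 78.143 × 15 = 1.2358 × 10^5
Final = 8.00 × 10^5 cells/mL / 1.2358 × 10^5 = 6.47 cells/mL

6.47 cells/mL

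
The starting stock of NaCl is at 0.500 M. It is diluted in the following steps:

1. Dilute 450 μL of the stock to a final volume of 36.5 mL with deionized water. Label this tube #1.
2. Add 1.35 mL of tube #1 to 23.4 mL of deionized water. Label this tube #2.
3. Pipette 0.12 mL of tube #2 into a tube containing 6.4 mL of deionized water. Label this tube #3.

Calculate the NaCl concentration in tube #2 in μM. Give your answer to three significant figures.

336 μM

Step 1: 450 μL brought to 36.5 mL → factor 36500/450 = 81.111
Step 2: 1.35 mL + 23.4 mL = 24.75 mL total → factor 24.75/1.35 = 18.333
Dilution factor through tube #2 = 81.111 × 18.333 = 1487
[tube #2] = 0.500 M / 1487 = 0.0003362 M = 336 μM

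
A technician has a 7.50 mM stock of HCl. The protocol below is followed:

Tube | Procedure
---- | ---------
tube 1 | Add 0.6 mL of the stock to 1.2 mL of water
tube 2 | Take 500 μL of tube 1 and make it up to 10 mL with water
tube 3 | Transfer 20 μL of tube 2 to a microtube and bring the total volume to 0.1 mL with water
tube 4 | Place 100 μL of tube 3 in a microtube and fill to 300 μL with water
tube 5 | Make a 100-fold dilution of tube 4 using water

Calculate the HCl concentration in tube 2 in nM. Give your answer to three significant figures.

Step 1: 0.6 mL + 1.2 mL = 1.8 mL total → factor 1.8/0.6 = 3
Step 2: 500 μL brought to 10 mL → factor 10000/500 = 20
Dilution factor through tube 2 = 3 × 20 = 60
[tube 2] = 7.50 mM / 60 = 0.1250 mM = 1.25 × 10^5 nM

1.25 × 10^5 nM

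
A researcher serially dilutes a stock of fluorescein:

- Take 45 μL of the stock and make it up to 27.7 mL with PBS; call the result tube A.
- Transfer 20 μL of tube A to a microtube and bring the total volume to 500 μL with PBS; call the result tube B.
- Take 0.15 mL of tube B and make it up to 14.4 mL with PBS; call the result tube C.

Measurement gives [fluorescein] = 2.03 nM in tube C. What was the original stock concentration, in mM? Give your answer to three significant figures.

Step 1: 45 μL brought to 27.7 mL → factor 27700/45 = 615.56
Step 2: 20 μL brought to 500 μL → factor 500/20 = 25
Step 3: 0.15 mL brought to 14.4 mL → factor 14.4/0.15 = 96
Overall dilution factor = 615.56 × 25 × 96 = 1.4773 × 10^6
Stock = 2.03 nM × 1.4773 × 10^6 = 2.999 × 10^6 nM = 3.00 mM

3.00 mM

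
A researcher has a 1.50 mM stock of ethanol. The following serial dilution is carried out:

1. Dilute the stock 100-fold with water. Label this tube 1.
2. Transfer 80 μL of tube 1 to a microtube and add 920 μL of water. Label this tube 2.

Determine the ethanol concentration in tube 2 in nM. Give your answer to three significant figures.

Step 1: 100-fold → factor 100
Step 2: 80 μL + 920 μL = 1000 μL total → factor 1000/80 = 12.5
Overall dilution factor = 100 × 12.5 = 1250
Final = 1.50 mM / 1250 = 0.001200 mM = 1.20 × 10^3 nM

1.20 × 10^3 nM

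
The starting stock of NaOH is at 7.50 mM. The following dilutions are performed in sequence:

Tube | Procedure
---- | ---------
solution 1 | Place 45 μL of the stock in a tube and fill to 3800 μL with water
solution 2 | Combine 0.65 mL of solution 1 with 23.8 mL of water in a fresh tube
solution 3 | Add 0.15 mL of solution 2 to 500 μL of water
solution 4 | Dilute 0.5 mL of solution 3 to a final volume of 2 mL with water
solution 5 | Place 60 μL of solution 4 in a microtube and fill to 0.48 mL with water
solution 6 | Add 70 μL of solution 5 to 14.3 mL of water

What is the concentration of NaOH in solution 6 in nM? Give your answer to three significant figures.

0.0829 nM

Step 1: 45 μL brought to 3800 μL → factor 3800/45 = 84.444
Step 2: 0.65 mL + 23.8 mL = 24.45 mL total → factor 24.45/0.65 = 37.615
Step 3: 0.15 mL + 500 μL = 0.65 mL total → factor 0.65/0.15 = 4.3333
Step 4: 0.5 mL brought to 2 mL → factor 2/0.5 = 4
Step 5: 60 μL brought to 0.48 mL → factor 480/60 = 8
Step 6: 70 μL + 14.3 mL = 14370 μL total → factor 14370/70 = 205.29
Overall dilution factor = 84.444 × 37.615 × 4.3333 × 4 × 8 × 205.29 = 9.0421 × 10^7
Final = 7.50 mM / 9.0421 × 10^7 = 8.295 × 10^-8 mM = 0.0829 nM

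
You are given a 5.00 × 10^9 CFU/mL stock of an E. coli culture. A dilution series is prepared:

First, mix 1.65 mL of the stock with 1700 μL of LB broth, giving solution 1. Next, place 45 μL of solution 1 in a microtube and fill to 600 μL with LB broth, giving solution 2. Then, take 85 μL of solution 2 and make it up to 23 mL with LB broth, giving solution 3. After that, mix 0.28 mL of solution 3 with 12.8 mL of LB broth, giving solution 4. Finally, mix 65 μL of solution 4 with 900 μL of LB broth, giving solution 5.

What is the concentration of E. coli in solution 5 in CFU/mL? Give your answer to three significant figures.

Step 1: 1.65 mL + 1700 μL = 3.35 mL total → factor 3.35/1.65 = 2.0303
Step 2: 45 μL brought to 600 μL → factor 600/45 = 13.333
Step 3: 85 μL brought to 23 mL → factor 23000/85 = 270.59
Step 4: 0.28 mL + 12.8 mL = 13.08 mL total → factor 13.08/0.28 = 46.714
Step 5: 65 μL + 900 μL = 965 μL total → factor 965/65 = 14.846
Dilution factor through solution 5 = 2.0303 × 13.333 × 270.59 × 46.714 × 14.846 = 5.0801 × 10^6
[solution 5] = 5.00 × 10^9 CFU/mL / 5.0801 × 10^6 = 984 CFU/mL

984 CFU/mL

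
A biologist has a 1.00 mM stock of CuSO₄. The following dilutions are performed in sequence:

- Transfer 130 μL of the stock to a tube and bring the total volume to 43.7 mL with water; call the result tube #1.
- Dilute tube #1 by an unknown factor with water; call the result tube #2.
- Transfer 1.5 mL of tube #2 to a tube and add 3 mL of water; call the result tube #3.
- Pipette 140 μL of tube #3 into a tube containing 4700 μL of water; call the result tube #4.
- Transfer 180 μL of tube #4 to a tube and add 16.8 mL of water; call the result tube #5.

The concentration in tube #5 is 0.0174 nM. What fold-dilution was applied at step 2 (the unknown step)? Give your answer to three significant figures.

Step 1: 130 μL brought to 43.7 mL → factor 43700/130 = 336.15
Step 2: unknown factor x
Step 3: 1.5 mL + 3 mL = 4.5 mL total → factor 4.5/1.5 = 3
Step 4: 140 μL + 4700 μL = 4840 μL total → factor 4840/140 = 34.571
Step 5: 180 μL + 16.8 mL = 16980 μL total → factor 16980/180 = 94.333
Product of known-step factors = 3.2888 × 10^6
Overall factor = 1.00 mM / (0.0174 nM) = 5.7471 × 10^7
x = 5.7471 × 10^7 / 3.2888 × 10^6 = 17.5

17.5-fold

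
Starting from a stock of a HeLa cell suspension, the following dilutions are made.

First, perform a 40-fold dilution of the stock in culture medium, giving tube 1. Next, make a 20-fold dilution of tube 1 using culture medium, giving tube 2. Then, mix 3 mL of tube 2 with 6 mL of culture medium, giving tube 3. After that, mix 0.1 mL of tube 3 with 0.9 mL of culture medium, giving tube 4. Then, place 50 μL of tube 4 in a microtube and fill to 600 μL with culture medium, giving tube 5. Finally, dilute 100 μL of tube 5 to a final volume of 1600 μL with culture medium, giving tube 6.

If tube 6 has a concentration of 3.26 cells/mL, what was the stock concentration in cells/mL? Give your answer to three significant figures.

1.50 × 10^7 cells/mL

Step 1: 40-fold → factor 40
Step 2: 20-fold → factor 20
Step 3: 3 mL + 6 mL = 9 mL total → factor 9/3 = 3
Step 4: 0.1 mL + 0.9 mL = 1 mL total → factor 1/0.1 = 10
Step 5: 50 μL brought to 600 μL → factor 600/50 = 12
Step 6: 100 μL brought to 1600 μL → factor 1600/100 = 16
Overall dilution factor = 40 × 20 × 3 × 10 × 12 × 16 = 4.608 × 10^6
Stock = 3.26 cells/mL × 4.608 × 10^6 = 1.50 × 10^7 cells/mL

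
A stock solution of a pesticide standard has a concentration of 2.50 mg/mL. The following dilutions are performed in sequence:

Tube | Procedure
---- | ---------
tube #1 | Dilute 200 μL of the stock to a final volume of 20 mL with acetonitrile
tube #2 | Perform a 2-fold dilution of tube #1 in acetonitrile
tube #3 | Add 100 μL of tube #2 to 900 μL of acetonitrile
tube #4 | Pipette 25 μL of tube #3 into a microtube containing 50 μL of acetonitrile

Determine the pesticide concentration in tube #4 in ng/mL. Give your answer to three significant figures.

Step 1: 200 μL brought to 20 mL → factor 20000/200 = 100
Step 2: 2-fold → factor 2
Step 3: 100 μL + 900 μL = 1000 μL total → factor 1000/100 = 10
Step 4: 25 μL + 50 μL = 75 μL total → factor 75/25 = 3
Overall dilution factor = 100 × 2 × 10 × 3 = 6000
Final = 2.50 mg/mL / 6000 = 0.0004167 mg/mL = 417 ng/mL

417 ng/mL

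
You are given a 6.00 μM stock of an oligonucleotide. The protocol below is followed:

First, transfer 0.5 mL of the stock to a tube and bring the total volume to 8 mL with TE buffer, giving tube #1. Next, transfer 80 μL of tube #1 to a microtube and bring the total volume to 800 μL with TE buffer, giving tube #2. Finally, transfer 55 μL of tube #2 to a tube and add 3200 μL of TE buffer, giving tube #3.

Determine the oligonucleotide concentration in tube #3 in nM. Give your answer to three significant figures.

Step 1: 0.5 mL brought to 8 mL → factor 8/0.5 = 16
Step 2: 80 μL brought to 800 μL → factor 800/80 = 10
Step 3: 55 μL + 3200 μL = 3255 μL total → factor 3255/55 = 59.182
Overall dilution factor = 16 × 10 × 59.182 = 9469.1
Final = 6.00 μM / 9469.1 = 0.0006336 μM = 0.634 nM

0.634 nM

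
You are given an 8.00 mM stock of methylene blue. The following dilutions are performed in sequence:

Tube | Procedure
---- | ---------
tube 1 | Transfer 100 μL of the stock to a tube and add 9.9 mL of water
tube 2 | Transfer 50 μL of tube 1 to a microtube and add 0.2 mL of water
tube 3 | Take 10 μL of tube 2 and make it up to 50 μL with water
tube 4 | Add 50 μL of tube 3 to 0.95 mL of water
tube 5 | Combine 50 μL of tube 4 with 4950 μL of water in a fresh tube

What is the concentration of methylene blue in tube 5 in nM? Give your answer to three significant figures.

1.60 nM

Step 1: 100 μL + 9.9 mL = 10000 μL total → factor 10000/100 = 100
Step 2: 50 μL + 0.2 mL = 250 μL total → factor 250/50 = 5
Step 3: 10 μL brought to 50 μL → factor 50/10 = 5
Step 4: 50 μL + 0.95 mL = 1000 μL total → factor 1000/50 = 20
Step 5: 50 μL + 4950 μL = 5000 μL total → factor 5000/50 = 100
Overall dilution factor = 100 × 5 × 5 × 20 × 100 = 5 × 10^6
Final = 8.00 mM / 5 × 10^6 = 1.600 × 10^-6 mM = 1.60 nM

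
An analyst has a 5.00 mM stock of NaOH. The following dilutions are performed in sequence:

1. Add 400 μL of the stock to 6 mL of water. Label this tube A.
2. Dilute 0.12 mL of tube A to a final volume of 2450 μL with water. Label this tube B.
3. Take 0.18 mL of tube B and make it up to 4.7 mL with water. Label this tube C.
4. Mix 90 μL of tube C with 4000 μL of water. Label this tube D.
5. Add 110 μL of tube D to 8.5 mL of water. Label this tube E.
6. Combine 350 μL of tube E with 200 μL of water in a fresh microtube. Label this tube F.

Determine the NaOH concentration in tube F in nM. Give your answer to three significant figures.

0.105 nM

Step 1: 400 μL + 6 mL = 6400 μL total → factor 6400/400 = 16
Step 2: 0.12 mL brought to 2450 μL → factor 2.45/0.12 = 20.417
Step 3: 0.18 mL brought to 4.7 mL → factor 4.7/0.18 = 26.111
Step 4: 90 μL + 4000 μL = 4090 μL total → factor 4090/90 = 45.444
Step 5: 110 μL + 8.5 mL = 8610 μL total → factor 8610/110 = 78.273
Step 6: 350 μL + 200 μL = 550 μL total → factor 550/350 = 1.5714
Overall dilution factor = 16 × 20.417 × 26.111 × 45.444 × 78.273 × 1.5714 = 4.7678 × 10^7
Final = 5.00 mM / 4.7678 × 10^7 = 1.049 × 10^-7 mM = 0.105 nM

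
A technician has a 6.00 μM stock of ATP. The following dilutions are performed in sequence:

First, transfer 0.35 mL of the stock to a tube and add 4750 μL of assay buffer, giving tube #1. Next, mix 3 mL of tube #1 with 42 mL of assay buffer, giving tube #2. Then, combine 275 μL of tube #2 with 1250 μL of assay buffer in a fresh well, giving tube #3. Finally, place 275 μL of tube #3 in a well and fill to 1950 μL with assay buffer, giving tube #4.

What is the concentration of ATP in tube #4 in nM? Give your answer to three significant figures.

Step 1: 0.35 mL + 4750 μL = 5.1 mL total → factor 5.1/0.35 = 14.571
Step 2: 3 mL + 42 mL = 45 mL total → factor 45/3 = 15
Step 3: 275 μL + 1250 μL = 1525 μL total → factor 1525/275 = 5.5455
Step 4: 275 μL brought to 1950 μL → factor 1950/275 = 7.0909
Dilution factor through tube #4 = 14.571 × 15 × 5.5455 × 7.0909 = 8594.7
[tube #4] = 6.00 μM / 8594.7 = 0.0006981 μM = 0.698 nM

0.698 nM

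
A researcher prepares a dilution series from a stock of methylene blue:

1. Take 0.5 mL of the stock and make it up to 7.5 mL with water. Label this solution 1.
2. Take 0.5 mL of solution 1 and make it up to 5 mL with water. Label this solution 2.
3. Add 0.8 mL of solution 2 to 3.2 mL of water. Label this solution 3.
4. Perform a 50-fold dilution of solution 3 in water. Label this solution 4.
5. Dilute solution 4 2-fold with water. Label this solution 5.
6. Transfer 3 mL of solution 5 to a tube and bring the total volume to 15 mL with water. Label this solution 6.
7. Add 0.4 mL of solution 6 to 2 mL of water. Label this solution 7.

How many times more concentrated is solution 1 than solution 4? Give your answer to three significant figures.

Step 1: 0.5 mL brought to 7.5 mL → factor 7.5/0.5 = 15
Step 2: 0.5 mL brought to 5 mL → factor 5/0.5 = 10
Step 3: 0.8 mL + 3.2 mL = 4 mL total → factor 4/0.8 = 5
Step 4: 50-fold → factor 50
Dilution factor to solution 1 = 15; to solution 4 = 37500
[solution 1]/[solution 4] = (factor to solution 4)/(factor to solution 1) = 37500/15 = 2.50 × 10^3

2.50 × 10^3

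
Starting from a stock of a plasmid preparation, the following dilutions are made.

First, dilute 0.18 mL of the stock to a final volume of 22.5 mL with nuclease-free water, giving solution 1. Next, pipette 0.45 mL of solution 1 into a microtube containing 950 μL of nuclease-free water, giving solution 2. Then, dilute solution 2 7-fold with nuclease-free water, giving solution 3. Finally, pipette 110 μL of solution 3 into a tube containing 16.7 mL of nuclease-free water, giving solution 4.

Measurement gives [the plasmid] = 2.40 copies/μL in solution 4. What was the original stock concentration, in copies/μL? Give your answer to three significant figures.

9.98 × 10^5 copies/μL

Step 1: 0.18 mL brought to 22.5 mL → factor 22.5/0.18 = 125
Step 2: 0.45 mL + 950 μL = 1.4 mL total → factor 1.4/0.45 = 3.1111
Step 3: 7-fold → factor 7
Step 4: 110 μL + 16.7 mL = 16810 μL total → factor 16810/110 = 152.82
Overall dilution factor = 125 × 3.1111 × 7 × 152.82 = 4.1601 × 10^5
Stock = 2.40 copies/μL × 4.1601 × 10^5 = 9.98 × 10^5 copies/μL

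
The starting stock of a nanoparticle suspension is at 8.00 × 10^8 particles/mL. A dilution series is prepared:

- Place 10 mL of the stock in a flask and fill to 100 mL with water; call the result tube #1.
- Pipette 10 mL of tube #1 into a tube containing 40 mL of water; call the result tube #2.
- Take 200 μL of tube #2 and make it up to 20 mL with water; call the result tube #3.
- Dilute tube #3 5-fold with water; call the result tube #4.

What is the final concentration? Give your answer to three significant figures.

3.20 × 10^4 particles/mL

Step 1: 10 mL brought to 100 mL → factor 100/10 = 10
Step 2: 10 mL + 40 mL = 50 mL total → factor 50/10 = 5
Step 3: 200 μL brought to 20 mL → factor 20000/200 = 100
Step 4: 5-fold → factor 5
Overall dilution factor = 10 × 5 × 100 × 5 = 25000
Final = 8.00 × 10^8 particles/mL / 25000 = 3.20 × 10^4 particles/mL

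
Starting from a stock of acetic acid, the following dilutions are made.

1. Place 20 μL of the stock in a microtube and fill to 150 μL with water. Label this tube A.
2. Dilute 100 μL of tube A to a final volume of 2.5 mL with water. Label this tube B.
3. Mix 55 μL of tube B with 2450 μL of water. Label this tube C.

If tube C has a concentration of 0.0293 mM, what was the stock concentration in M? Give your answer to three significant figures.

Step 1: 20 μL brought to 150 μL → factor 150/20 = 7.5
Step 2: 100 μL brought to 2.5 mL → factor 2500/100 = 25
Step 3: 55 μL + 2450 μL = 2505 μL total → factor 2505/55 = 45.545
Overall dilution factor = 7.5 × 25 × 45.545 = 8539.8
Stock = 0.0293 mM × 8539.8 = 250.2 mM = 0.250 M

0.250 M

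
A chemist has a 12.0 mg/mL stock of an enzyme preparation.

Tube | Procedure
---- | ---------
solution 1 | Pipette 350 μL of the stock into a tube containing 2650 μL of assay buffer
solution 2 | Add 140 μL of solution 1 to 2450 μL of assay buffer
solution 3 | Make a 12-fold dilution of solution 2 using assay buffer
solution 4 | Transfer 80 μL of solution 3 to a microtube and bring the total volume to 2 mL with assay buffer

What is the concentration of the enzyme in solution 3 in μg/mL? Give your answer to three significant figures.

6.31 μg/mL

Step 1: 350 μL + 2650 μL = 3000 μL total → factor 3000/350 = 8.5714
Step 2: 140 μL + 2450 μL = 2590 μL total → factor 2590/140 = 18.5
Step 3: 12-fold → factor 12
Dilution factor through solution 3 = 8.5714 × 18.5 × 12 = 1902.9
[solution 3] = 12.0 mg/mL / 1902.9 = 0.006306 mg/mL = 6.31 μg/mL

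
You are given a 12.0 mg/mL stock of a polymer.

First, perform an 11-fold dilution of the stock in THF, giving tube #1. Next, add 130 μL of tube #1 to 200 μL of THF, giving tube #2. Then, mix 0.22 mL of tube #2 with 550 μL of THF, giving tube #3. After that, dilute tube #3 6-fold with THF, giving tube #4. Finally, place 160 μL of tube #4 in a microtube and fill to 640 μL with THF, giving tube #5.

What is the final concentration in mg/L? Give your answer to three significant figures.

Step 1: 11-fold → factor 11
Step 2: 130 μL + 200 μL = 330 μL total → factor 330/130 = 2.5385
Step 3: 0.22 mL + 550 μL = 0.77 mL total → factor 0.77/0.22 = 3.5
Step 4: 6-fold → factor 6
Step 5: 160 μL brought to 640 μL → factor 640/160 = 4
Overall dilution factor = 11 × 2.5385 × 3.5 × 6 × 4 = 2345.5
Final = 12.0 mg/mL / 2345.5 = 0.005116 mg/mL = 5.12 mg/L

5.12 mg/L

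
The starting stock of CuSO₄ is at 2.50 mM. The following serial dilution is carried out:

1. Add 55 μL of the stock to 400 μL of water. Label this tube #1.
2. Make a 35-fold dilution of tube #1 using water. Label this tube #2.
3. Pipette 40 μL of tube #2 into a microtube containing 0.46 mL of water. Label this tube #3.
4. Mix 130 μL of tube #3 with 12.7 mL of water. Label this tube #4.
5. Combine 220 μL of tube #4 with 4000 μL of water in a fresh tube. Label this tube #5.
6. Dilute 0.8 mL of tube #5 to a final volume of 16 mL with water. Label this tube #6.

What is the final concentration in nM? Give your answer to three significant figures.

Step 1: 55 μL + 400 μL = 455 μL total → factor 455/55 = 8.2727
Step 2: 35-fold → factor 35
Step 3: 40 μL + 0.46 mL = 500 μL total → factor 500/40 = 12.5
Step 4: 130 μL + 12.7 mL = 12830 μL total → factor 12830/130 = 98.692
Step 5: 220 μL + 4000 μL = 4220 μL total → factor 4220/220 = 19.182
Step 6: 0.8 mL brought to 16 mL → factor 16/0.8 = 20
Overall dilution factor = 8.2727 × 35 × 12.5 × 98.692 × 19.182 × 20 = 1.3703 × 10^8
Final = 2.50 mM / 1.3703 × 10^8 = 1.824 × 10^-8 mM = 0.0182 nM

0.0182 nM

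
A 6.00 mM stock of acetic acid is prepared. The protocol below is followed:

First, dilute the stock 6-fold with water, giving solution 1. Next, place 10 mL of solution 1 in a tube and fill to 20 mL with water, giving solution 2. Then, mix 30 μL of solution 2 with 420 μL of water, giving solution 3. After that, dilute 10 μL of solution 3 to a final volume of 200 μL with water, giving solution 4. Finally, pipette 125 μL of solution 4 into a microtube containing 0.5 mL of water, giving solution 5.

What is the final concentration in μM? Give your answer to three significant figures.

0.333 μM

Step 1: 6-fold → factor 6
Step 2: 10 mL brought to 20 mL → factor 20/10 = 2
Step 3: 30 μL + 420 μL = 450 μL total → factor 450/30 = 15
Step 4: 10 μL brought to 200 μL → factor 200/10 = 20
Step 5: 125 μL + 0.5 mL = 625 μL total → factor 625/125 = 5
Overall dilution factor = 6 × 2 × 15 × 20 × 5 = 18000
Final = 6.00 mM / 18000 = 0.0003333 mM = 0.333 μM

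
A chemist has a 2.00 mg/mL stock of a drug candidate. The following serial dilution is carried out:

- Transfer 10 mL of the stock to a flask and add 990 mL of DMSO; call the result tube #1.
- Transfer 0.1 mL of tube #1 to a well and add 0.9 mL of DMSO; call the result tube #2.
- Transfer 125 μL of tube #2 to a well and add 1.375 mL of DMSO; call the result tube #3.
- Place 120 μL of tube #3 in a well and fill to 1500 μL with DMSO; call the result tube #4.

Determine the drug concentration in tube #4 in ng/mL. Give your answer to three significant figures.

Step 1: 10 mL + 990 mL = 1000 mL total → factor 1000/10 = 100
Step 2: 0.1 mL + 0.9 mL = 1 mL total → factor 1/0.1 = 10
Step 3: 125 μL + 1.375 mL = 1500 μL total → factor 1500/125 = 12
Step 4: 120 μL brought to 1500 μL → factor 1500/120 = 12.5
Overall dilution factor = 100 × 10 × 12 × 12.5 = 1.5 × 10^5
Final = 2.00 mg/mL / 1.5 × 10^5 = 1.333 × 10^-5 mg/mL = 13.3 ng/mL

13.3 ng/mL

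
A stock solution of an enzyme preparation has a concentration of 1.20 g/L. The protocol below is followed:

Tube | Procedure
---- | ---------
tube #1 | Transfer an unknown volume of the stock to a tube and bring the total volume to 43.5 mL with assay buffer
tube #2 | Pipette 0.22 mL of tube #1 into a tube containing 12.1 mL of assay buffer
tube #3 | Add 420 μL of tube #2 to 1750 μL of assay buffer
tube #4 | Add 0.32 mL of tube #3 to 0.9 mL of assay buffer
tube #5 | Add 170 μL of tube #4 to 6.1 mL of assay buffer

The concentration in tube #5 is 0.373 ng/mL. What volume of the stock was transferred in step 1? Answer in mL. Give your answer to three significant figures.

0.550 mL

Step 1: v brought to 43.5 mL → factor = 43.5 mL/v
Step 2: 0.22 mL + 12.1 mL = 12.32 mL total → factor 12.32/0.22 = 56
Step 3: 420 μL + 1750 μL = 2170 μL total → factor 2170/420 = 5.1667
Step 4: 0.32 mL + 0.9 mL = 1.22 mL total → factor 1.22/0.32 = 3.8125
Step 5: 170 μL + 6.1 mL = 6270 μL total → factor 6270/170 = 36.882
Product of known-step factors = 40684
Overall factor = 1.20 g/L / (0.373 ng/mL) = 3.2172 × 10^6
Step-1 factor = 3.2172 × 10^6 / 40684 = 79.076
v = 43.5 mL / 79.076 = 0.550 mL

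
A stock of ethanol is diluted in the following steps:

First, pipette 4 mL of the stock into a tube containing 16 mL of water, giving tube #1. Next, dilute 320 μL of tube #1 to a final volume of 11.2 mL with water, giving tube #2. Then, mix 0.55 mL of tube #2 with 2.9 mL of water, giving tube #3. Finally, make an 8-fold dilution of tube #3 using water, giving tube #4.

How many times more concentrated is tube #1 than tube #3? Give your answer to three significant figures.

220

Step 1: 4 mL + 16 mL = 20 mL total → factor 20/4 = 5
Step 2: 320 μL brought to 11.2 mL → factor 11200/320 = 35
Step 3: 0.55 mL + 2.9 mL = 3.45 mL total → factor 3.45/0.55 = 6.2727
Dilution factor to tube #1 = 5; to tube #3 = 1097.7
[tube #1]/[tube #3] = (factor to tube #3)/(factor to tube #1) = 1097.7/5 = 220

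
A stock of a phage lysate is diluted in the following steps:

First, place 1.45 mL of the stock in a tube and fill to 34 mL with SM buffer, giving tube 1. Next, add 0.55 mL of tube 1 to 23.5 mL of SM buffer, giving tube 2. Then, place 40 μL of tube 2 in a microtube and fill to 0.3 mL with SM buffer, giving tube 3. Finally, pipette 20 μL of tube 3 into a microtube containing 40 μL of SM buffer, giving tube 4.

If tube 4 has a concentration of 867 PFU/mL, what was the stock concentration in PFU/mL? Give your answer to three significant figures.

Step 1: 1.45 mL brought to 34 mL → factor 34/1.45 = 23.448
Step 2: 0.55 mL + 23.5 mL = 24.05 mL total → factor 24.05/0.55 = 43.727
Step 3: 40 μL brought to 0.3 mL → factor 300/40 = 7.5
Step 4: 20 μL + 40 μL = 60 μL total → factor 60/20 = 3
Overall dilution factor = 23.448 × 43.727 × 7.5 × 3 = 23070
Stock = 867 PFU/mL × 23070 = 2.00 × 10^7 PFU/mL

2.00 × 10^7 PFU/mL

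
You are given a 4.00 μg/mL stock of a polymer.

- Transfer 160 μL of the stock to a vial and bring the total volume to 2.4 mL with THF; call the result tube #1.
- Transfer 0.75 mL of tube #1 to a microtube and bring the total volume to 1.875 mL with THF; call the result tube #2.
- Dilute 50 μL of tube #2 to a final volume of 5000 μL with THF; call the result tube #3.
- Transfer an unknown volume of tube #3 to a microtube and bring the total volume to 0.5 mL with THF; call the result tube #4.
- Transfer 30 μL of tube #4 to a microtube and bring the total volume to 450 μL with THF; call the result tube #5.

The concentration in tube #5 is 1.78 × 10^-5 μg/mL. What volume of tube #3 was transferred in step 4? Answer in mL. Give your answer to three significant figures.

Step 1: 160 μL brought to 2.4 mL → factor 2400/160 = 15
Step 2: 0.75 mL brought to 1.875 mL → factor 1.875/0.75 = 2.5
Step 3: 50 μL brought to 5000 μL → factor 5000/50 = 100
Step 4: v brought to 0.5 mL → factor = 0.5 mL/v
Step 5: 30 μL brought to 450 μL → factor 450/30 = 15
Product of known-step factors = 56250
Overall factor = 4.00 μg/mL / (1.78 × 10^-5 μg/mL) = 2.2472 × 10^5
Step-4 factor = 2.2472 × 10^5 / 56250 = 3.995
v = 0.5 mL / 3.995 = 0.125 mL

0.125 mL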